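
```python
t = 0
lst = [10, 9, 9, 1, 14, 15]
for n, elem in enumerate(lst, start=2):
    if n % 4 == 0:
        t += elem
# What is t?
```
Trace:
  t=0
  t=0, n=2, elem=10
  t=0, n=3, elem=9
  t=9, n=4, elem=9
  t=9, n=5, elem=1
  t=9, n=6, elem=14
  t=9, n=7, elem=15

Final answer: 9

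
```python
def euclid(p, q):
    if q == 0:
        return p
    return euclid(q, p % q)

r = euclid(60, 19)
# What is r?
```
Call trace:
euclid(p=60, q=19)
  euclid(p=19, q=3)
    euclid(p=3, q=1)
      euclid(p=1, q=0)
      -> return 1
    -> return 1
  -> return 1
-> return 1

Final answer: 1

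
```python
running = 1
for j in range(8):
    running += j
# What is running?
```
Trace:
  running=1
  running=1, j=0
  running=2, j=1
  running=4, j=2
  running=7, j=3
  running=11, j=4
  running=16, j=5
  running=22, j=6
  running=29, j=7

Final answer: 29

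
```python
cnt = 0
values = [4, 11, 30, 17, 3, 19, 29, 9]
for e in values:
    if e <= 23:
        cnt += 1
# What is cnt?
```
Trace:
  cnt=0
  cnt=1, e=4
  cnt=2, e=11
  cnt=2, e=30
  cnt=3, e=17
  cnt=4, e=3
  cnt=5, e=19
  cnt=5, e=29
  cnt=6, e=9

Final answer: 6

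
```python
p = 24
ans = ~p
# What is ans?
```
Trace:
  p=24
  p=24, ans=-25

Final answer: -25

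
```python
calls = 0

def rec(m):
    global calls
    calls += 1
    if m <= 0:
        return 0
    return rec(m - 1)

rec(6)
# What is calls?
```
Call trace:
rec(m=6)
  rec(m=5)
    rec(m=4)
      rec(m=3)
        rec(m=2)
          rec(m=1)
            rec(m=0)
            -> return 0
          -> return 0
        -> return 0
      -> return 0
    -> return 0
  -> return 0
-> return 0

calls is incremented once per call. rec is entered once for each m = 6, 5, 4, 3, 2, 1, 0 (the m <= 0 call returns without recursing), i.e. 6 + 1 calls.
calls = 7

Final answer: 7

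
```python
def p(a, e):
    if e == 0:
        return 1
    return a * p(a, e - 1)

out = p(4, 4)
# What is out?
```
Call trace:
p(a=4, e=4)
  p(a=4, e=3)
    p(a=4, e=2)
      p(a=4, e=1)
        p(a=4, e=0)
        -> return 1
      -> return 4
    -> return 16
  -> return 64
-> return 256

Final answer: 256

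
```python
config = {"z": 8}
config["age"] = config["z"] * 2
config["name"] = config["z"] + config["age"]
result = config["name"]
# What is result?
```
Trace:
  config={'z': 8}
  config={'z': 8, 'age': 16}
  config={'z': 8, 'age': 16, 'name': 24}
  config={'z': 8, 'age': 16, 'name': 24}, result=24

Final answer: 24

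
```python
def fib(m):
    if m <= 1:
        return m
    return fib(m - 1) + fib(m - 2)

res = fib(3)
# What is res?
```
Call trace:
fib(m=3)
  fib(m=2)
    fib(m=1)
    -> return 1
    fib(m=0)
    -> return 0
  -> return 1
  fib(m=1)
  -> return 1
-> return 2

Final answer: 2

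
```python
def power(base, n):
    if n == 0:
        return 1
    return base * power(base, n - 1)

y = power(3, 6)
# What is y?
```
Call trace:
power(base=3, n=6)
  power(base=3, n=5)
    power(base=3, n=4)
      power(base=3, n=3)
        power(base=3, n=2)
          power(base=3, n=1)
            power(base=3, n=0)
            -> return 1
          -> return 3
        -> return 9
      -> return 27
    -> return 81
  -> return 243
-> return 729

Final answer: 729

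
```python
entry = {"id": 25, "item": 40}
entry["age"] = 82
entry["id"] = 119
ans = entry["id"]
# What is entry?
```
Trace:
  entry={'id': 25, 'item': 40}
  entry={'id': 25, 'item': 40, 'age': 82}
  entry={'id': 119, 'item': 40, 'age': 82}
  entry={'id': 119, 'item': 40, 'age': 82}, ans=119

Final answer: {'id': 119, 'item': 40, 'age': 82}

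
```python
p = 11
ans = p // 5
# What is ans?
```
Trace:
  p=11
  p=11, ans=2

Final answer: 2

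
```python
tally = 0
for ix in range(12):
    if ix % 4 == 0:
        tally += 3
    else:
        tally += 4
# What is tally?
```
Trace:
  tally=0
  tally=3, ix=0
  tally=7, ix=1
  tally=11, ix=2
  tally=15, ix=3
  tally=18, ix=4
  tally=22, ix=5
  tally=26, ix=6
  tally=30, ix=7
  tally=33, ix=8
  tally=37, ix=9
  tally=41, ix=10
  tally=45, ix=11

Final answer: 45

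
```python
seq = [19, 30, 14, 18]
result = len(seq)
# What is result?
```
Trace:
  seq=[19, 30, 14, 18]
  seq=[19, 30, 14, 18], result=4

Final answer: 4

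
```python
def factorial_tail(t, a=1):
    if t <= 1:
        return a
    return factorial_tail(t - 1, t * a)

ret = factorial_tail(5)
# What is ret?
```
Call trace:
factorial_tail(t=5, a=1)
  factorial_tail(t=4, a=5)
    factorial_tail(t=3, a=20)
      factorial_tail(t=2, a=60)
        factorial_tail(t=1, a=120)
        -> return 120
      -> return 120
    -> return 120
  -> return 120
-> return 120

Final answer: 120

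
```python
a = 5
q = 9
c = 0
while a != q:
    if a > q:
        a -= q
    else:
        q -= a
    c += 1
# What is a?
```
Trace:
  a=5
  a=5, q=9
  a=5, q=9, c=0
  a=5, q=4, c=1
  a=1, q=4, c=2
  a=1, q=3, c=3
  a=1, q=2, c=4
  a=1, q=1, c=5

Final answer: 1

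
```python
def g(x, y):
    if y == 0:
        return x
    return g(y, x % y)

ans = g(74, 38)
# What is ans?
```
Call trace:
g(x=74, y=38)
  g(x=38, y=36)
    g(x=36, y=2)
      g(x=2, y=0)
      -> return 2
    -> return 2
  -> return 2
-> return 2

Final answer: 2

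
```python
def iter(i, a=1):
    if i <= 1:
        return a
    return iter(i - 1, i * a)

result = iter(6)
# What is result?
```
Call trace:
iter(i=6, a=1)
  iter(i=5, a=6)
    iter(i=4, a=30)
      iter(i=3, a=120)
        iter(i=2, a=360)
          iter(i=1, a=720)
          -> return 720
        -> return 720
      -> return 720
    -> return 720
  -> return 720
-> return 720

Final answer: 720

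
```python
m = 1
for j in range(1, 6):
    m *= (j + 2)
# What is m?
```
Trace:
  m=1
  m=3, j=1
  m=12, j=2
  m=60, j=3
  m=360, j=4
  m=2520, j=5

Final answer: 2520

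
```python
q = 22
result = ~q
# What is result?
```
Trace:
  q=22
  q=22, result=-23

Final answer: -23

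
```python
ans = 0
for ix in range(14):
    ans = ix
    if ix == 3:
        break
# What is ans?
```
Trace:
  ans=0
  ans=0, ix=0
  ans=1, ix=1
  ans=2, ix=2
  ans=3, ix=3

Final answer: 3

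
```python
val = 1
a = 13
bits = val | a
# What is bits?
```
Trace:
  val=1
  val=1, a=13
  val=1, a=13, bits=13

Final answer: 13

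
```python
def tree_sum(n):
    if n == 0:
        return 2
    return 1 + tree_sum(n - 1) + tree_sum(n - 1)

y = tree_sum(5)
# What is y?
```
Call trace (a repeated sub-call is expanded the first time; later identical calls just restate its return value):
tree_sum(n=5)
  tree_sum(n=4)
    tree_sum(n=3)
      tree_sum(n=2)
        tree_sum(n=1)
          tree_sum(n=0)
          -> return 2
          tree_sum(n=0)
          -> return 2
        -> return 5
        tree_sum(n=1) -> return 5  (same call as traced above)
      -> return 11
      tree_sum(n=2) -> return 11  (same call as traced above)
    -> return 23
    tree_sum(n=3) -> return 23  (same call as traced above)
  -> return 47
  tree_sum(n=4) -> return 47  (same call as traced above)
-> return 95

Final answer: 95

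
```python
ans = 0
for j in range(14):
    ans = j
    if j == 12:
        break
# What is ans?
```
Trace:
  ans=0
  ans=0, j=0
  ans=1, j=1
  ans=2, j=2
  ans=3, j=3
  ans=4, j=4
  ans=5, j=5
  ans=6, j=6
  ans=7, j=7
  ans=8, j=8
  ans=9, j=9
  ans=10, j=10
  ans=11, j=11
  ans=12, j=12

Final answer: 12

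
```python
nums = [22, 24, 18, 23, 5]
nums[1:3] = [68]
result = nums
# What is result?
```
Trace:
  nums=[22, 24, 18, 23, 5]
  nums=[22, 68, 23, 5]
  nums=[22, 68, 23, 5], result=[22, 68, 23, 5]

Final answer: [22, 68, 23, 5]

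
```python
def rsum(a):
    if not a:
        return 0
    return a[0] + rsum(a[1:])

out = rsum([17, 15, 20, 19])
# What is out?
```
Call trace:
rsum(a=[17, 15, 20, 19])
  rsum(a=[15, 20, 19])
    rsum(a=[20, 19])
      rsum(a=[19])
        rsum(a=[])
        -> return 0
      -> return 19
    -> return 39
  -> return 54
-> return 71

Final answer: 71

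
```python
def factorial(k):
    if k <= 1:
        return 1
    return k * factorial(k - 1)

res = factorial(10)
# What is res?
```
Call trace:
factorial(k=10)
  factorial(k=9)
    factorial(k=8)
      factorial(k=7)
        factorial(k=6)
          factorial(k=5)
            factorial(k=4)
              factorial(k=3)
                factorial(k=2)
                  factorial(k=1)
                  -> return 1
                -> return 2
              -> return 6
            -> return 24
          -> return 120
        -> return 720
      -> return 5040
    -> return 40320
  -> return 362880
-> return 3628800

Final answer: 3628800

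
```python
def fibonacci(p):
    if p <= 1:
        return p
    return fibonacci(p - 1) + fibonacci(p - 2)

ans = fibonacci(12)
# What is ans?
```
Call trace (a repeated sub-call is expanded the first time; later identical calls just restate its return value):
fibonacci(p=12)
  fibonacci(p=11)
    fibonacci(p=10)
      fibonacci(p=9)
        fibonacci(p=8)
          fibonacci(p=7)
            fibonacci(p=6)
              fibonacci(p=5)
                fibonacci(p=4)
                  fibonacci(p=3)
                    fibonacci(p=2)
                      fibonacci(p=1)
                      -> return 1
                      fibonacci(p=0)
                      -> return 0
                    -> return 1
                    fibonacci(p=1)
                    -> return 1
                  -> return 2
                  fibonacci(p=2) -> return 1  (same call as traced above)
                -> return 3
                fibonacci(p=3) -> return 2  (same call as traced above)
              -> return 5
              fibonacci(p=4) -> return 3  (same call as traced above)
            -> return 8
            fibonacci(p=5) -> return 5  (same call as traced above)
          -> return 13
          fibonacci(p=6) -> return 8  (same call as traced above)
        -> return 21
        fibonacci(p=7) -> return 13  (same call as traced above)
      -> return 34
      fibonacci(p=8) -> return 21  (same call as traced above)
    -> return 55
    fibonacci(p=9) -> return 34  (same call as traced above)
  -> return 89
  fibonacci(p=10) -> return 55  (same call as traced above)
-> return 144

Final answer: 144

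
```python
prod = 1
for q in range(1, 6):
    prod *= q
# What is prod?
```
Trace:
  prod=1
  prod=1, q=1
  prod=2, q=2
  prod=6, q=3
  prod=24, q=4
  prod=120, q=5

Final answer: 120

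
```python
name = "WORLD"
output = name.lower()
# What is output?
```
Trace:
  name='WORLD'
  name='WORLD', output='world'

Final answer: 'world'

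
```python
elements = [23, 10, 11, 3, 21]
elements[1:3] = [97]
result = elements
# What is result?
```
Trace:
  elements=[23, 10, 11, 3, 21]
  elements=[23, 97, 3, 21]
  elements=[23, 97, 3, 21], result=[23, 97, 3, 21]

Final answer: [23, 97, 3, 21]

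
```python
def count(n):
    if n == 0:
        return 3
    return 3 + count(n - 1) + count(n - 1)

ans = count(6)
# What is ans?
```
Call trace (a repeated sub-call is expanded the first time; later identical calls just restate its return value):
count(n=6)
  count(n=5)
    count(n=4)
      count(n=3)
        count(n=2)
          count(n=1)
            count(n=0)
            -> return 3
            count(n=0)
            -> return 3
          -> return 9
          count(n=1) -> return 9  (same call as traced above)
        -> return 21
        count(n=2) -> return 21  (same call as traced above)
      -> return 45
      count(n=3) -> return 45  (same call as traced above)
    -> return 93
    count(n=4) -> return 93  (same call as traced above)
  -> return 189
  count(n=5) -> return 189  (same call as traced above)
-> return 381

Final answer: 381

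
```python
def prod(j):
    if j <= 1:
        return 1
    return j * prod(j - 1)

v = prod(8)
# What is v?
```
Call trace:
prod(j=8)
  prod(j=7)
    prod(j=6)
      prod(j=5)
        prod(j=4)
          prod(j=3)
            prod(j=2)
              prod(j=1)
              -> return 1
            -> return 2
          -> return 6
        -> return 24
      -> return 120
    -> return 720
  -> return 5040
-> return 40320

Final answer: 40320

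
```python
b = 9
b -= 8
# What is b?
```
Trace:
  b=9
  b=1

Final answer: 1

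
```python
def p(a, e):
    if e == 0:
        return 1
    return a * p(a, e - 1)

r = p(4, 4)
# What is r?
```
Call trace:
p(a=4, e=4)
  p(a=4, e=3)
    p(a=4, e=2)
      p(a=4, e=1)
        p(a=4, e=0)
        -> return 1
      -> return 4
    -> return 16
  -> return 64
-> return 256

Final answer: 256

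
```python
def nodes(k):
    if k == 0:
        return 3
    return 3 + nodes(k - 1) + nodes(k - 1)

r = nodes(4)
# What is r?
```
Call trace (a repeated sub-call is expanded the first time; later identical calls just restate its return value):
nodes(k=4)
  nodes(k=3)
    nodes(k=2)
      nodes(k=1)
        nodes(k=0)
        -> return 3
        nodes(k=0)
        -> return 3
      -> return 9
      nodes(k=1) -> return 9  (same call as traced above)
    -> return 21
    nodes(k=2) -> return 21  (same call as traced above)
  -> return 45
  nodes(k=3) -> return 45  (same call as traced above)
-> return 93

Final answer: 93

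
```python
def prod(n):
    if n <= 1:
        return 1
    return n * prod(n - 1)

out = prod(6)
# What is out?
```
Call trace:
prod(n=6)
  prod(n=5)
    prod(n=4)
      prod(n=3)
        prod(n=2)
          prod(n=1)
          -> return 1
        -> return 2
      -> return 6
    -> return 24
  -> return 120
-> return 720

Final answer: 720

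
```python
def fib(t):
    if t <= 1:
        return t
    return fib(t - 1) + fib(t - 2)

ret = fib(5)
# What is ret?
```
Call trace (a repeated sub-call is expanded the first time; later identical calls just restate its return value):
fib(t=5)
  fib(t=4)
    fib(t=3)
      fib(t=2)
        fib(t=1)
        -> return 1
        fib(t=0)
        -> return 0
      -> return 1
      fib(t=1)
      -> return 1
    -> return 2
    fib(t=2) -> return 1  (same call as traced above)
  -> return 3
  fib(t=3) -> return 2  (same call as traced above)
-> return 5

Final answer: 5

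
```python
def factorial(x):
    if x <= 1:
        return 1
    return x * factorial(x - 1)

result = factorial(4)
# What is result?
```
Call trace:
factorial(x=4)
  factorial(x=3)
    factorial(x=2)
      factorial(x=1)
      -> return 1
    -> return 2
  -> return 6
-> return 24

Final answer: 24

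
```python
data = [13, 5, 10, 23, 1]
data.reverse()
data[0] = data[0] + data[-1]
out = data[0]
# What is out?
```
Trace:
  data=[13, 5, 10, 23, 1]
  data=[1, 23, 10, 5, 13]
  data=[14, 23, 10, 5, 13]
  data=[14, 23, 10, 5, 13], out=14

Final answer: 14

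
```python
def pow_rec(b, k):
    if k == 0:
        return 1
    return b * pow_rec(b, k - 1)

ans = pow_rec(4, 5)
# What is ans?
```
Call trace:
pow_rec(b=4, k=5)
  pow_rec(b=4, k=4)
    pow_rec(b=4, k=3)
      pow_rec(b=4, k=2)
        pow_rec(b=4, k=1)
          pow_rec(b=4, k=0)
          -> return 1
        -> return 4
      -> return 16
    -> return 64
  -> return 256
-> return 1024

Final answer: 1024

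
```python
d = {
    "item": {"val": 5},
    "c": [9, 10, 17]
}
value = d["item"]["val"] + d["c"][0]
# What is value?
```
Trace:
  d={'item': {'val': 5}, 'c': [9, 10, 17]}
  d={'item': {'val': 5}, 'c': [9, 10, 17]}, value=14

Final answer: 14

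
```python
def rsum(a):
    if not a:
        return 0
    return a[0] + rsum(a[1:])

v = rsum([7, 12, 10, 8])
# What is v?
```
Call trace:
rsum(a=[7, 12, 10, 8])
  rsum(a=[12, 10, 8])
    rsum(a=[10, 8])
      rsum(a=[8])
        rsum(a=[])
        -> return 0
      -> return 8
    -> return 18
  -> return 30
-> return 37

Final answer: 37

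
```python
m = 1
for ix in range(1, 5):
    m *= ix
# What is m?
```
Trace:
  m=1
  m=1, ix=1
  m=2, ix=2
  m=6, ix=3
  m=24, ix=4

Final answer: 24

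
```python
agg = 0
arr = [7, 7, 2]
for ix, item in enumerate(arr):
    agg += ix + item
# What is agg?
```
Trace:
  agg=0
  agg=7, ix=0, item=7
  agg=15, ix=1, item=7
  agg=19, ix=2, item=2

Final answer: 19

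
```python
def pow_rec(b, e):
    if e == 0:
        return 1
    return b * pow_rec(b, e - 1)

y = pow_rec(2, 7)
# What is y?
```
Call trace:
pow_rec(b=2, e=7)
  pow_rec(b=2, e=6)
    pow_rec(b=2, e=5)
      pow_rec(b=2, e=4)
        pow_rec(b=2, e=3)
          pow_rec(b=2, e=2)
            pow_rec(b=2, e=1)
              pow_rec(b=2, e=0)
              -> return 1
            -> return 2
          -> return 4
        -> return 8
      -> return 16
    -> return 32
  -> return 64
-> return 128

Final answer: 128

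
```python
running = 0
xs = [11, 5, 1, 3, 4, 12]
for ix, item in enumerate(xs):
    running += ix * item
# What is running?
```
Trace:
  running=0
  running=0, ix=0, item=11
  running=5, ix=1, item=5
  running=7, ix=2, item=1
  running=16, ix=3, item=3
  running=32, ix=4, item=4
  running=92, ix=5, item=12

Final answer: 92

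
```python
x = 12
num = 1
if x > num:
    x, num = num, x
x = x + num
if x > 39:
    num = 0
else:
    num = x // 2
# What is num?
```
Trace:
  x=12
  x=12, num=1
  x=1, num=12
  x=13, num=12
  x=13, num=6

Final answer: 6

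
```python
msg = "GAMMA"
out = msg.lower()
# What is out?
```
Trace:
  msg='GAMMA'
  msg='GAMMA', out='gamma'

Final answer: 'gamma'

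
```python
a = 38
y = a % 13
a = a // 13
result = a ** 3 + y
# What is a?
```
Trace:
  a=38
  a=38, y=12
  a=2, y=12
  a=2, y=12, result=20

Final answer: 2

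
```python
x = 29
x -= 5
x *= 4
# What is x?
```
Trace:
  x=29
  x=24
  x=96

Final answer: 96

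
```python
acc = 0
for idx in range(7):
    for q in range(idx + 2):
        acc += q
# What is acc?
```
Trace:
  acc=0
  acc=0, idx=0, q=0
  acc=1, idx=0, q=1
  acc=1, idx=1, q=0
  acc=2, idx=1, q=1
  acc=4, idx=1, q=2
  acc=4, idx=2, q=0
  acc=5, idx=2, q=1
  acc=7, idx=2, q=2
  acc=10, idx=2, q=3
  acc=10, idx=3, q=0
  acc=11, idx=3, q=1
  acc=13, idx=3, q=2
  acc=16, idx=3, q=3
  acc=20, idx=3, q=4
  acc=20, idx=4, q=0
  acc=21, idx=4, q=1
  acc=23, idx=4, q=2
  acc=26, idx=4, q=3
  acc=30, idx=4, q=4
  acc=35, idx=4, q=5
  acc=35, idx=5, q=0
  acc=36, idx=5, q=1
  acc=38, idx=5, q=2
  acc=41, idx=5, q=3
  acc=45, idx=5, q=4
  acc=50, idx=5, q=5
  acc=56, idx=5, q=6
  acc=56, idx=6, q=0
  acc=57, idx=6, q=1
  acc=59, idx=6, q=2
  acc=62, idx=6, q=3
  acc=66, idx=6, q=4
  acc=71, idx=6, q=5
  acc=77, idx=6, q=6
  acc=84, idx=6, q=7

Final answer: 84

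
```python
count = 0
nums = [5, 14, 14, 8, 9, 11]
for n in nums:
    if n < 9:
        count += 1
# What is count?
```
Trace:
  count=0
  count=1, n=5
  count=1, n=14
  count=1, n=14
  count=2, n=8
  count=2, n=9
  count=2, n=11

Final answer: 2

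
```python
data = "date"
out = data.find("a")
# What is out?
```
Trace:
  data='date'
  data='date', out=1

Final answer: 1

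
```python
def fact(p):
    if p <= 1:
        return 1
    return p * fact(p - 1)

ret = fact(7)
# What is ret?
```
Call trace:
fact(p=7)
  fact(p=6)
    fact(p=5)
      fact(p=4)
        fact(p=3)
          fact(p=2)
            fact(p=1)
            -> return 1
          -> return 2
        -> return 6
      -> return 24
    -> return 120
  -> return 720
-> return 5040

Final answer: 5040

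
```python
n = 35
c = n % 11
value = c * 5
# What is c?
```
Trace:
  n=35
  n=35, c=2
  n=35, c=2, value=10

Final answer: 2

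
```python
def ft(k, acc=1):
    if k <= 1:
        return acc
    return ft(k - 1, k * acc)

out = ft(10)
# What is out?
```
Call trace:
ft(k=10, acc=1)
  ft(k=9, acc=10)
    ft(k=8, acc=90)
      ft(k=7, acc=720)
        ft(k=6, acc=5040)
          ft(k=5, acc=30240)
            ft(k=4, acc=151200)
              ft(k=3, acc=604800)
                ft(k=2, acc=1814400)
                  ft(k=1, acc=3628800)
                  -> return 3628800
                -> return 3628800
              -> return 3628800
            -> return 3628800
          -> return 3628800
        -> return 3628800
      -> return 3628800
    -> return 3628800
  -> return 3628800
-> return 3628800

Final answer: 3628800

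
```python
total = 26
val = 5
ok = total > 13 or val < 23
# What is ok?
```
Trace:
  total=26
  total=26, val=5
  total=26, val=5, ok=True

Final answer: True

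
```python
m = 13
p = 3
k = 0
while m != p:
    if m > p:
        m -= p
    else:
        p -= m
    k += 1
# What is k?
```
Trace:
  m=13
  m=13, p=3
  m=13, p=3, k=0
  m=10, p=3, k=1
  m=7, p=3, k=2
  m=4, p=3, k=3
  m=1, p=3, k=4
  m=1, p=2, k=5
  m=1, p=1, k=6

Final answer: 6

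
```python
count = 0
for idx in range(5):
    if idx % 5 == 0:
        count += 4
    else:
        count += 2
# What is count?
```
Trace:
  count=0
  count=4, idx=0
  count=6, idx=1
  count=8, idx=2
  count=10, idx=3
  count=12, idx=4

Final answer: 12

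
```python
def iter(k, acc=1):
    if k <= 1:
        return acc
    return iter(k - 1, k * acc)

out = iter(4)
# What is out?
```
Call trace:
iter(k=4, acc=1)
  iter(k=3, acc=4)
    iter(k=2, acc=12)
      iter(k=1, acc=24)
      -> return 24
    -> return 24
  -> return 24
-> return 24

Final answer: 24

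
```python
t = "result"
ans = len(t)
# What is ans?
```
Trace:
  t='result'
  t='result', ans=6

Final answer: 6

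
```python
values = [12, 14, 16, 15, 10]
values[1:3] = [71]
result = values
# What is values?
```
Trace:
  values=[12, 14, 16, 15, 10]
  values=[12, 71, 15, 10]
  values=[12, 71, 15, 10], result=[12, 71, 15, 10]

Final answer: [12, 71, 15, 10]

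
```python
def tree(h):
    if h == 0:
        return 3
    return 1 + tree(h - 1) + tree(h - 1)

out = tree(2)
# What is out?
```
Call trace (a repeated sub-call is expanded the first time; later identical calls just restate its return value):
tree(h=2)
  tree(h=1)
    tree(h=0)
    -> return 3
    tree(h=0)
    -> return 3
  -> return 7
  tree(h=1) -> return 7  (same call as traced above)
-> return 15

Final answer: 15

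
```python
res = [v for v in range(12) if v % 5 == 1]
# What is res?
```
Trace:
  v=0
  v=1
  v=2
  v=3
  v=4
  v=5
  v=6
  v=7
  v=8
  v=9
  v=10
  v=11
  res=[1, 6, 11]

Final answer: [1, 6, 11]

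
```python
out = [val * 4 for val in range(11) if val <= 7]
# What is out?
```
Trace:
  val=0
  val=1
  val=2
  val=3
  val=4
  val=5
  val=6
  val=7
  val=8
  val=9
  val=10
  out=[0, 4, 8, 12, 16, 20, 24, 28]

Final answer: [0, 4, 8, 12, 16, 20, 24, 28]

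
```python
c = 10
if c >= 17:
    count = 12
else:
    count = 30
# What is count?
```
Trace:
  c=10
  c=10, count=30

Final answer: 30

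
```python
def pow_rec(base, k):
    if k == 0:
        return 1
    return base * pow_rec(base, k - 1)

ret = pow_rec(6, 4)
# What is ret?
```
Call trace:
pow_rec(base=6, k=4)
  pow_rec(base=6, k=3)
    pow_rec(base=6, k=2)
      pow_rec(base=6, k=1)
        pow_rec(base=6, k=0)
        -> return 1
      -> return 6
    -> return 36
  -> return 216
-> return 1296

Final answer: 1296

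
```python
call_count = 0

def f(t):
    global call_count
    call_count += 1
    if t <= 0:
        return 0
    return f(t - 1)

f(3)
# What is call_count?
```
Call trace:
f(t=3)
  f(t=2)
    f(t=1)
      f(t=0)
      -> return 0
    -> return 0
  -> return 0
-> return 0

call_count is incremented once per call. f is entered once for each t = 3, 2, 1, 0 (the t <= 0 call returns without recursing), i.e. 3 + 1 calls.
call_count = 4

Final answer: 4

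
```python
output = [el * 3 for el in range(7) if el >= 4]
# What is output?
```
Trace:
  el=0
  el=1
  el=2
  el=3
  el=4
  el=5
  el=6
  output=[12, 15, 18]

Final answer: [12, 15, 18]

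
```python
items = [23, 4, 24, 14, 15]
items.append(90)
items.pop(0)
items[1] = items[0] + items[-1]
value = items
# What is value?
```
Trace:
  items=[23, 4, 24, 14, 15]
  items=[23, 4, 24, 14, 15, 90]
  items=[4, 24, 14, 15, 90]
  items=[4, 94, 14, 15, 90]
  items=[4, 94, 14, 15, 90], value=[4, 94, 14, 15, 90]

Final answer: [4, 94, 14, 15, 90]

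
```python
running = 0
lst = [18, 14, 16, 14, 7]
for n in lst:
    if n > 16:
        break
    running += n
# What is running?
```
Trace:
  running=0
  running=0, n=18

Final answer: 0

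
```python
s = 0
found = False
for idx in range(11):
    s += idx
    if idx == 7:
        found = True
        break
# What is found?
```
Trace:
  s=0
  s=0, found=False
  s=0, found=False, idx=0
  s=1, found=False, idx=1
  s=3, found=False, idx=2
  s=6, found=False, idx=3
  s=10, found=False, idx=4
  s=15, found=False, idx=5
  s=21, found=False, idx=6
  s=28, found=True, idx=7

Final answer: True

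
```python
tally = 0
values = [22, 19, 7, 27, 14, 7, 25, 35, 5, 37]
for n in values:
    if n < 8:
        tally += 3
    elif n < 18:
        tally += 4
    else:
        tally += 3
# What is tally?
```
Trace:
  tally=0
  tally=3, n=22
  tally=6, n=19
  tally=9, n=7
  tally=12, n=27
  tally=16, n=14
  tally=19, n=7
  tally=22, n=25
  tally=25, n=35
  tally=28, n=5
  tally=31, n=37

Final answer: 31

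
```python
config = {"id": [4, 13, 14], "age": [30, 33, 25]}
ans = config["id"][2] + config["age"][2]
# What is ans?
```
Trace:
  config={'id': [4, 13, 14], 'age': [30, 33, 25]}
  config={'id': [4, 13, 14], 'age': [30, 33, 25]}, ans=39

Final answer: 39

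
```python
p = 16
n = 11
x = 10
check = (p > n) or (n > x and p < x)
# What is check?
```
Trace:
  p=16
  p=16, n=11
  p=16, n=11, x=10
  p=16, n=11, x=10, check=True

Final answer: True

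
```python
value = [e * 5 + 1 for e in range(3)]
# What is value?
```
Trace:
  e=0
  e=1
  e=2
  value=[1, 6, 11]

Final answer: [1, 6, 11]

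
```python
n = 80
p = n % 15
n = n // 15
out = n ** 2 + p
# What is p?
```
Trace:
  n=80
  n=80, p=5
  n=5, p=5
  n=5, p=5, out=30

Final answer: 5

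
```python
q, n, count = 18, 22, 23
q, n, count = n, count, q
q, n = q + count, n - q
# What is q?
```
Trace:
  q=18, n=22, count=23
  q=22, n=23, count=18
  q=40, n=1, count=18

Final answer: 40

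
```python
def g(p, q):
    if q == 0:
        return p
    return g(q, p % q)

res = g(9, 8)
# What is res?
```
Call trace:
g(p=9, q=8)
  g(p=8, q=1)
    g(p=1, q=0)
    -> return 1
  -> return 1
-> return 1

Final answer: 1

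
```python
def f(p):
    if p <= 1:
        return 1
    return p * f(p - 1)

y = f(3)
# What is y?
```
Call trace:
f(p=3)
  f(p=2)
    f(p=1)
    -> return 1
  -> return 2
-> return 6

Final answer: 6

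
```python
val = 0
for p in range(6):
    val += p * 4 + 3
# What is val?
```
Trace:
  val=0
  val=3, p=0
  val=10, p=1
  val=21, p=2
  val=36, p=3
  val=55, p=4
  val=78, p=5

Final answer: 78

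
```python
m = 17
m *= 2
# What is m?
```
Trace:
  m=17
  m=34

Final answer: 34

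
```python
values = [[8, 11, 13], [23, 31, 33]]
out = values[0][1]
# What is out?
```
Trace:
  values=[[8, 11, 13], [23, 31, 33]]
  values=[[8, 11, 13], [23, 31, 33]], out=11

Final answer: 11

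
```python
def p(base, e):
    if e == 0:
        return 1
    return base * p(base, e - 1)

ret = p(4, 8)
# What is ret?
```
Call trace:
p(base=4, e=8)
  p(base=4, e=7)
    p(base=4, e=6)
      p(base=4, e=5)
        p(base=4, e=4)
          p(base=4, e=3)
            p(base=4, e=2)
              p(base=4, e=1)
                p(base=4, e=0)
                -> return 1
              -> return 4
            -> return 16
          -> return 64
        -> return 256
      -> return 1024
    -> return 4096
  -> return 16384
-> return 65536

Final answer: 65536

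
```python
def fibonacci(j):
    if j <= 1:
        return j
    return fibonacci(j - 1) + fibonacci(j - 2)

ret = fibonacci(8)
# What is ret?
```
Call trace (a repeated sub-call is expanded the first time; later identical calls just restate its return value):
fibonacci(j=8)
  fibonacci(j=7)
    fibonacci(j=6)
      fibonacci(j=5)
        fibonacci(j=4)
          fibonacci(j=3)
            fibonacci(j=2)
              fibonacci(j=1)
              -> return 1
              fibonacci(j=0)
              -> return 0
            -> return 1
            fibonacci(j=1)
            -> return 1
          -> return 2
          fibonacci(j=2) -> return 1  (same call as traced above)
        -> return 3
        fibonacci(j=3) -> return 2  (same call as traced above)
      -> return 5
      fibonacci(j=4) -> return 3  (same call as traced above)
    -> return 8
    fibonacci(j=5) -> return 5  (same call as traced above)
  -> return 13
  fibonacci(j=6) -> return 8  (same call as traced above)
-> return 21

Final answer: 21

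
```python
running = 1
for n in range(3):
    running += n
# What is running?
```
Trace:
  running=1
  running=1, n=0
  running=2, n=1
  running=4, n=2

Final answer: 4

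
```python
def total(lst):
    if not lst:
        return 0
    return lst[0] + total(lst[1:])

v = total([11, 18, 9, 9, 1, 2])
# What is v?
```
Call trace:
total(lst=[11, 18, 9, 9, 1, 2])
  total(lst=[18, 9, 9, 1, 2])
    total(lst=[9, 9, 1, 2])
      total(lst=[9, 1, 2])
        total(lst=[1, 2])
          total(lst=[2])
            total(lst=[])
            -> return 0
          -> return 2
        -> return 3
      -> return 12
    -> return 21
  -> return 39
-> return 50

Final answer: 50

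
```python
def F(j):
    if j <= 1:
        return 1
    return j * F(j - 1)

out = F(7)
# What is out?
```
Call trace:
F(j=7)
  F(j=6)
    F(j=5)
      F(j=4)
        F(j=3)
          F(j=2)
            F(j=1)
            -> return 1
          -> return 2
        -> return 6
      -> return 24
    -> return 120
  -> return 720
-> return 5040

Final answer: 5040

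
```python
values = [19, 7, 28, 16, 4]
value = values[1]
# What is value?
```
Trace:
  values=[19, 7, 28, 16, 4]
  values=[19, 7, 28, 16, 4], value=7

Final answer: 7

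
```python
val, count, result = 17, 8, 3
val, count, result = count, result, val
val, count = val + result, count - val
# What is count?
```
Trace:
  val=17, count=8, result=3
  val=8, count=3, result=17
  val=25, count=-5, result=17

Final answer: -5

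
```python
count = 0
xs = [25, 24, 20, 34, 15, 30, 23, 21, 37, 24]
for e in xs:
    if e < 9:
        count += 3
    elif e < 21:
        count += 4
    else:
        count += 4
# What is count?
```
Trace:
  count=0
  count=4, e=25
  count=8, e=24
  count=12, e=20
  count=16, e=34
  count=20, e=15
  count=24, e=30
  count=28, e=23
  count=32, e=21
  count=36, e=37
  count=40, e=24

Final answer: 40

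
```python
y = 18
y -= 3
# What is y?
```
Trace:
  y=18
  y=15

Final answer: 15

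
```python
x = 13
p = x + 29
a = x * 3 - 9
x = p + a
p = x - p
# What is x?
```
Trace:
  x=13
  x=13, p=42
  x=13, p=42, a=30
  x=72, p=42, a=30
  x=72, p=30, a=30

Final answer: 72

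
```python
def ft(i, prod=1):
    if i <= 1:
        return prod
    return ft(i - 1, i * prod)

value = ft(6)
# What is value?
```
Call trace:
ft(i=6, prod=1)
  ft(i=5, prod=6)
    ft(i=4, prod=30)
      ft(i=3, prod=120)
        ft(i=2, prod=360)
          ft(i=1, prod=720)
          -> return 720
        -> return 720
      -> return 720
    -> return 720
  -> return 720
-> return 720

Final answer: 720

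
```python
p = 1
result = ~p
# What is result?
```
Trace:
  p=1
  p=1, result=-2

Final answer: -2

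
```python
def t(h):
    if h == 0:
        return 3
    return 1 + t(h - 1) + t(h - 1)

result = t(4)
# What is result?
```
Call trace (a repeated sub-call is expanded the first time; later identical calls just restate its return value):
t(h=4)
  t(h=3)
    t(h=2)
      t(h=1)
        t(h=0)
        -> return 3
        t(h=0)
        -> return 3
      -> return 7
      t(h=1) -> return 7  (same call as traced above)
    -> return 15
    t(h=2) -> return 15  (same call as traced above)
  -> return 31
  t(h=3) -> return 31  (same call as traced above)
-> return 63

Final answer: 63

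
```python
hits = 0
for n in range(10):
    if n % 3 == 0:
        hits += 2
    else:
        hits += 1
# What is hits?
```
Trace:
  hits=0
  hits=2, n=0
  hits=3, n=1
  hits=4, n=2
  hits=6, n=3
  hits=7, n=4
  hits=8, n=5
  hits=10, n=6
  hits=11, n=7
  hits=12, n=8
  hits=14, n=9

Final answer: 14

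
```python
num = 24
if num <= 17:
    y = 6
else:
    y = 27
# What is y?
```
Trace:
  num=24
  num=24, y=27

Final answer: 27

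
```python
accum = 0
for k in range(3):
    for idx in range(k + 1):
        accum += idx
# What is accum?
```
Trace:
  accum=0
  accum=0, k=0, idx=0
  accum=0, k=1, idx=0
  accum=1, k=1, idx=1
  accum=1, k=2, idx=0
  accum=2, k=2, idx=1
  accum=4, k=2, idx=2

Final answer: 4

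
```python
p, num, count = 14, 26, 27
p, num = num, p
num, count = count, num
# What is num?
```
Trace:
  p=14, num=26, count=27
  p=26, num=14, count=27
  p=26, num=27, count=14

Final answer: 27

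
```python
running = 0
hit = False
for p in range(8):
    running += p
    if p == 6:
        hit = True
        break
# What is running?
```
Trace:
  running=0
  running=0, hit=False
  running=0, hit=False, p=0
  running=1, hit=False, p=1
  running=3, hit=False, p=2
  running=6, hit=False, p=3
  running=10, hit=False, p=4
  running=15, hit=False, p=5
  running=21, hit=True, p=6

Final answer: 21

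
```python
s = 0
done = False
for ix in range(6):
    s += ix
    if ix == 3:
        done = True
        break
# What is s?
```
Trace:
  s=0
  s=0, done=False
  s=0, done=False, ix=0
  s=1, done=False, ix=1
  s=3, done=False, ix=2
  s=6, done=True, ix=3

Final answer: 6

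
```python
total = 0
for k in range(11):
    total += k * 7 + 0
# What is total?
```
Trace:
  total=0
  total=0, k=0
  total=7, k=1
  total=21, k=2
  total=42, k=3
  total=70, k=4
  total=105, k=5
  total=147, k=6
  total=196, k=7
  total=252, k=8
  total=315, k=9
  total=385, k=10

Final answer: 385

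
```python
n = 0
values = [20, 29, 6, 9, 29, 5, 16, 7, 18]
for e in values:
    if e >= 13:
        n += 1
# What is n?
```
Trace:
  n=0
  n=1, e=20
  n=2, e=29
  n=2, e=6
  n=2, e=9
  n=3, e=29
  n=3, e=5
  n=4, e=16
  n=4, e=7
  n=5, e=18

Final answer: 5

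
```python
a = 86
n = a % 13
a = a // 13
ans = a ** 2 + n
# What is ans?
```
Trace:
  a=86
  a=86, n=8
  a=6, n=8
  a=6, n=8, ans=44

Final answer: 44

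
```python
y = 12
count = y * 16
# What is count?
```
Trace:
  y=12
  y=12, count=192

Final answer: 192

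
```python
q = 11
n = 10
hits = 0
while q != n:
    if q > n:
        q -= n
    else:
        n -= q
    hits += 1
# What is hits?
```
Trace:
  q=11
  q=11, n=10
  q=11, n=10, hits=0
  q=1, n=10, hits=1
  q=1, n=9, hits=2
  q=1, n=8, hits=3
  q=1, n=7, hits=4
  q=1, n=6, hits=5
  q=1, n=5, hits=6
  q=1, n=4, hits=7
  q=1, n=3, hits=8
  q=1, n=2, hits=9
  q=1, n=1, hits=10

Final answer: 10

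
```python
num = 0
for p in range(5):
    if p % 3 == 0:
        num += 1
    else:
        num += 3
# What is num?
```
Trace:
  num=0
  num=1, p=0
  num=4, p=1
  num=7, p=2
  num=8, p=3
  num=11, p=4

Final answer: 11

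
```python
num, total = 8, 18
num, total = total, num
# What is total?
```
Trace:
  num=8, total=18
  num=18, total=8

Final answer: 8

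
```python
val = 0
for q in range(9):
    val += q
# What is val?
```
Trace:
  val=0
  val=0, q=0
  val=1, q=1
  val=3, q=2
  val=6, q=3
  val=10, q=4
  val=15, q=5
  val=21, q=6
  val=28, q=7
  val=36, q=8

Final answer: 36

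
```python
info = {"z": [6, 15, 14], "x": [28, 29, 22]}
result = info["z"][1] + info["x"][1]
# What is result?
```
Trace:
  info={'z': [6, 15, 14], 'x': [28, 29, 22]}
  info={'z': [6, 15, 14], 'x': [28, 29, 22]}, result=44

Final answer: 44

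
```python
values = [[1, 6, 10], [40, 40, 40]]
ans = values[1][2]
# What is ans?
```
Trace:
  values=[[1, 6, 10], [40, 40, 40]]
  values=[[1, 6, 10], [40, 40, 40]], ans=40

Final answer: 40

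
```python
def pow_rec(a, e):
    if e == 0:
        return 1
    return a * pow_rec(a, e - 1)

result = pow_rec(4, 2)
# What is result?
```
Call trace:
pow_rec(a=4, e=2)
  pow_rec(a=4, e=1)
    pow_rec(a=4, e=0)
    -> return 1
  -> return 4
-> return 16

Final answer: 16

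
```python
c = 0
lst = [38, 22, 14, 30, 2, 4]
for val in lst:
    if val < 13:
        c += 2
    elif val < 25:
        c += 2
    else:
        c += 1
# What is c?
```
Trace:
  c=0
  c=1, val=38
  c=3, val=22
  c=5, val=14
  c=6, val=30
  c=8, val=2
  c=10, val=4

Final answer: 10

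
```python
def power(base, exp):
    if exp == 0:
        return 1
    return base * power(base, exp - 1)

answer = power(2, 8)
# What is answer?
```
Call trace:
power(base=2, exp=8)
  power(base=2, exp=7)
    power(base=2, exp=6)
      power(base=2, exp=5)
        power(base=2, exp=4)
          power(base=2, exp=3)
            power(base=2, exp=2)
              power(base=2, exp=1)
                power(base=2, exp=0)
                -> return 1
              -> return 2
            -> return 4
          -> return 8
        -> return 16
      -> return 32
    -> return 64
  -> return 128
-> return 256

Final answer: 256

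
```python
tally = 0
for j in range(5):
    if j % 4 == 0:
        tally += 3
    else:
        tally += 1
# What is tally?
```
Trace:
  tally=0
  tally=3, j=0
  tally=4, j=1
  tally=5, j=2
  tally=6, j=3
  tally=9, j=4

Final answer: 9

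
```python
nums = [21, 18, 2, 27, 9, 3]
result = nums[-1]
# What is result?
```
Trace:
  nums=[21, 18, 2, 27, 9, 3]
  nums=[21, 18, 2, 27, 9, 3], result=3

Final answer: 3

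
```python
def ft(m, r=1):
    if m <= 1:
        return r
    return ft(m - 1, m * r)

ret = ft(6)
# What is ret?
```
Call trace:
ft(m=6, r=1)
  ft(m=5, r=6)
    ft(m=4, r=30)
      ft(m=3, r=120)
        ft(m=2, r=360)
          ft(m=1, r=720)
          -> return 720
        -> return 720
      -> return 720
    -> return 720
  -> return 720
-> return 720

Final answer: 720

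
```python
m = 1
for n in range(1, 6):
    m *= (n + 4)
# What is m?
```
Trace:
  m=1
  m=5, n=1
  m=30, n=2
  m=210, n=3
  m=1680, n=4
  m=15120, n=5

Final answer: 15120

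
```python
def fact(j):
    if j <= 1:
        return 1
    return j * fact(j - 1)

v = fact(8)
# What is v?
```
Call trace:
fact(j=8)
  fact(j=7)
    fact(j=6)
      fact(j=5)
        fact(j=4)
          fact(j=3)
            fact(j=2)
              fact(j=1)
              -> return 1
            -> return 2
          -> return 6
        -> return 24
      -> return 120
    -> return 720
  -> return 5040
-> return 40320

Final answer: 40320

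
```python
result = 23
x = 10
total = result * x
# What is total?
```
Trace:
  result=23
  result=23, x=10
  result=23, x=10, total=230

Final answer: 230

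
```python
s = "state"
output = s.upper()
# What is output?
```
Trace:
  s='state'
  s='state', output='STATE'

Final answer: 'STATE'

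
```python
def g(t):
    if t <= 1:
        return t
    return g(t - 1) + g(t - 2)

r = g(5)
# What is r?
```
Call trace (a repeated sub-call is expanded the first time; later identical calls just restate its return value):
g(t=5)
  g(t=4)
    g(t=3)
      g(t=2)
        g(t=1)
        -> return 1
        g(t=0)
        -> return 0
      -> return 1
      g(t=1)
      -> return 1
    -> return 2
    g(t=2) -> return 1  (same call as traced above)
  -> return 3
  g(t=3) -> return 2  (same call as traced above)
-> return 5

Final answer: 5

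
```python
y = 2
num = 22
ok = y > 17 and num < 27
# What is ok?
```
Trace:
  y=2
  y=2, num=22
  y=2, num=22, ok=False

Final answer: False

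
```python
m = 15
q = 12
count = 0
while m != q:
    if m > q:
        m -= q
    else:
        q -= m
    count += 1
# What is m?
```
Trace:
  m=15
  m=15, q=12
  m=15, q=12, count=0
  m=3, q=12, count=1
  m=3, q=9, count=2
  m=3, q=6, count=3
  m=3, q=3, count=4

Final answer: 3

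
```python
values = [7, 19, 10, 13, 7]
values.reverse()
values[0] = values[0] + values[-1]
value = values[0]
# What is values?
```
Trace:
  values=[7, 19, 10, 13, 7]
  values=[7, 13, 10, 19, 7]
  values=[14, 13, 10, 19, 7]
  values=[14, 13, 10, 19, 7], value=14

Final answer: [14, 13, 10, 19, 7]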